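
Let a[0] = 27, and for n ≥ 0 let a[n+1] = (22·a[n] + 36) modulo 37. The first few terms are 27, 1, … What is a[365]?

We have a[0] = 27,  a[1] = 1,  a[2] = 21,  a[3] = 17,  a[4] = 3,  a[5] = 28,  a[6] = 23,  a[7] = 24,  a[8] = 9,  a[9] = 12,  a[10] = 4,  a[11] = 13,  a[12] = 26,  a[13] = 16,  a[14] = 18,  a[15] = 25,  a[16] = 31,  a[17] = 15,  a[18] = 33,  a[19] = 22,  a[20] = 2,  a[21] = 6,  a[22] = 20,  a[23] = 32,  a[24] = 0,  a[25] = 36,  a[26] = 14,  a[27] = 11,  a[28] = 19,  a[29] = 10,  a[30] = 34,  a[31] = 7,  a[32] = 5,  a[33] = 35,  a[34] = 29,  a[35] = 8,  a[36] = 27.
Since a[36] = a[0] = 27, the sequence is periodic with period 36.
So a[365] = a[0 + ((365-0) mod 36)] = a[5] = 28.

28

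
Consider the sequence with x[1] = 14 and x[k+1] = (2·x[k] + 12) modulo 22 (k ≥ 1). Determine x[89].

0

Listing terms: x[1] = 14,  x[2] = 18,  x[3] = 4,  x[4] = 20,  x[5] = 8,  x[6] = 6,  x[7] = 2,  x[8] = 16,  x[9] = 0,  x[10] = 12,  x[11] = 14.
The sequence repeats with period 10.
(89 - 1) mod 10 = 8, so x[89] = x[9] = 0.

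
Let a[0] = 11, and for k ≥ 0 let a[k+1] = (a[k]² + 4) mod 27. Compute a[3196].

17

Computing terms: a[0] = 11,  a[1] = 17,  a[2] = 23,  a[3] = 20,  a[4] = 26,  a[5] = 5,  a[6] = 2,  a[7] = 8,  a[8] = 14,  a[9] = 11.
The sequence repeats with period 9.
So a[3196] = a[0 + ((3196-0) mod 9)] = a[1] = 17.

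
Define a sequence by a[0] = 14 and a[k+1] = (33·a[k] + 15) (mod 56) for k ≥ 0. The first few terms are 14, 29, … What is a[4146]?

a[0] = 14; a[1] = 29; a[2] = 20; a[3] = 3; a[4] = 2; a[5] = 25; a[6] = 0; a[7] = 15; a[8] = 6; a[9] = 45; a[10] = 44; a[11] = 11; a[12] = 42; a[13] = 1; a[14] = 48; a[15] = 31; a[16] = 30; a[17] = 53; a[18] = 28; a[19] = 43; a[20] = 34; a[21] = 17; a[22] = 16; a[23] = 39; a[24] = 14.
The sequence repeats with period 24.
(4146 - 0) mod 24 = 18, so a[4146] = a[18] = 28.

28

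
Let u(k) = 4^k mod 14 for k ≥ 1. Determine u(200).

2

u(1) = 4,  u(2) = 2,  u(3) = 8,  u(4) = 4.
Since u(4) = u(1) = 4, the sequence is periodic with period 3.
So u(200) = u(1 + ((200-1) mod 3)) = u(2) = 2.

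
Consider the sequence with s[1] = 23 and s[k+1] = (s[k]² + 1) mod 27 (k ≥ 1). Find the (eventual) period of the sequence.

s[1] = 23, s[2] = 17, s[3] = 20, s[4] = 23.
The sequence repeats with period 3.

3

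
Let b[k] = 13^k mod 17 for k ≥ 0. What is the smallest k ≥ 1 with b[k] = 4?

3

b[0] = 1,  b[1] = 13,  b[2] = 16,  b[3] = 4,  b[4] = 1.
The sequence repeats with period 4.
The value 4 first appears (with k ≥ 1) at b[3].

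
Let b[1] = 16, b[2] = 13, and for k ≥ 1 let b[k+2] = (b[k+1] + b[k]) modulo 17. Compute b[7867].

1

b[1] = 16, b[2] = 13, b[3] = 12, b[4] = 8, b[5] = 3, b[6] = 11, b[7] = 14, b[8] = 8, b[9] = 5, b[10] = 13, b[11] = 1, b[12] = 14, b[13] = 15, b[14] = 12, b[15] = 10, b[16] = 5, b[17] = 15, b[18] = 3, b[19] = 1, b[20] = 4, b[21] = 5, b[22] = 9, b[23] = 14, b[24] = 6, b[25] = 3, b[26] = 9, b[27] = 12, b[28] = 4, b[29] = 16, b[30] = 3, b[31] = 2, b[32] = 5, b[33] = 7, b[34] = 12, b[35] = 2, b[36] = 14, b[37] = 16, b[38] = 13.
The sequence repeats with period 36.
So b[7867] = b[1 + ((7867-1) mod 36)] = b[19] = 1.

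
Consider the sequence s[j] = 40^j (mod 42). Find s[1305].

s[0] = 1; s[1] = 40; s[2] = 4; s[3] = 34; s[4] = 16; s[5] = 10; s[6] = 22; s[7] = 40.
Since s[7] = s[1] = 40, the sequence is eventually periodic: after a pre-period of length 1 it cycles with period 6.
For j ≥ 1, s[j] depends only on (j - 1) mod 6. (1305 - 1) mod 6 = 2, so s[1305] = s[3] = 34.

34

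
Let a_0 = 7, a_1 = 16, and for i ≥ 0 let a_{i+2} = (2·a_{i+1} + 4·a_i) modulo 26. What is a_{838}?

8

Listing terms: a_0 = 7; a_1 = 16; a_2 = 8; a_3 = 2; a_4 = 10; a_5 = 2; a_6 = 18; a_7 = 18; a_8 = 4; a_9 = 2; a_{10} = 20; a_{11} = 22; a_{12} = 20; a_{13} = 24; a_{14} = 24; a_{15} = 14; a_{16} = 20; a_{17} = 18; a_{18} = 12; a_{19} = 18; a_{20} = 6; a_{21} = 6; a_{22} = 10; a_{23} = 18; a_{24} = 24; a_{25} = 16; a_{26} = 24; a_{27} = 8; a_{28} = 8; a_{29} = 22; a_{30} = 24; a_{31} = 6; a_{32} = 4; a_{33} = 6; a_{34} = 2; a_{35} = 2; a_{36} = 12; a_{37} = 6; a_{38} = 8; a_{39} = 14; a_{40} = 8; a_{41} = 20; a_{42} = 20; a_{43} = 16; a_{44} = 8.
Since (a_{43}, a_{44}) = (a_1, a_2) = (16, 8) (two consecutive terms determine the rest), the sequence is eventually periodic: after a pre-period of length 1 it cycles with period 42.
For i ≥ 1, a_i depends only on (i - 1) mod 42. (838 - 1) mod 42 = 39, so a_{838} = a_{40} = 8.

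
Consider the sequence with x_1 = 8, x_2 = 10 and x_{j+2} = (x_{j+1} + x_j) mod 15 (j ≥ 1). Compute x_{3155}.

We have x_1 = 8; x_2 = 10; x_3 = 3; x_4 = 13; x_5 = 1; x_6 = 14; x_7 = 0; x_8 = 14; x_9 = 14; x_{10} = 13; x_{11} = 12; x_{12} = 10; x_{13} = 7; x_{14} = 2; x_{15} = 9; x_{16} = 11; x_{17} = 5; x_{18} = 1; x_{19} = 6; x_{20} = 7; x_{21} = 13; x_{22} = 5; x_{23} = 3; x_{24} = 8; x_{25} = 11; x_{26} = 4; x_{27} = 0; x_{28} = 4; x_{29} = 4; x_{30} = 8; x_{31} = 12; x_{32} = 5; x_{33} = 2; x_{34} = 7; x_{35} = 9; x_{36} = 1; x_{37} = 10; x_{38} = 11; x_{39} = 6; x_{40} = 2; x_{41} = 8; x_{42} = 10.
Since (x_{41}, x_{42}) = (x_1, x_2) = (8, 10) (two consecutive terms determine the rest), the sequence is periodic with period 40.
(3155 - 1) mod 40 = 34, so x_{3155} = x_{35} = 9.

9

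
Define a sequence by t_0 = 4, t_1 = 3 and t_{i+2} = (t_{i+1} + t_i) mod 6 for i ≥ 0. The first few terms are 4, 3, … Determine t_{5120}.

1

t_0 = 4, t_1 = 3, t_2 = 1, t_3 = 4, t_4 = 5, t_5 = 3, t_6 = 2, t_7 = 5, t_8 = 1, t_9 = 0, t_{10} = 1, t_{11} = 1, t_{12} = 2, t_{13} = 3, t_{14} = 5, t_{15} = 2, t_{16} = 1, t_{17} = 3, t_{18} = 4, t_{19} = 1, t_{20} = 5, t_{21} = 0, t_{22} = 5, t_{23} = 5, t_{24} = 4, t_{25} = 3.
Since (t_{24}, t_{25}) = (t_0, t_1) = (4, 3) (two consecutive terms determine the rest), the sequence is periodic with period 24.
(5120 - 0) mod 24 = 8, so t_{5120} = t_8 = 1.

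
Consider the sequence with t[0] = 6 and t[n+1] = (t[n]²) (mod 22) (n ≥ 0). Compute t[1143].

4

We have t[0] = 6; t[1] = 14; t[2] = 20; t[3] = 4; t[4] = 16; t[5] = 14.
Since t[5] = t[1] = 14, the sequence is eventually periodic: after a pre-period of length 1 it cycles with period 4.
For n ≥ 1, t[n] depends only on (n - 1) mod 4. (1143 - 1) mod 4 = 2, so t[1143] = t[3] = 4.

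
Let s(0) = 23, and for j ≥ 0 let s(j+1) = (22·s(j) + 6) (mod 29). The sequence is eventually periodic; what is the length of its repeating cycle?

Computing terms: s(0) = 23, s(1) = 19, s(2) = 18, s(3) = 25, s(4) = 5, s(5) = 0, s(6) = 6, s(7) = 22, s(8) = 26, s(9) = 27, s(10) = 20, s(11) = 11, s(12) = 16, s(13) = 10, s(14) = 23.
Since s(14) = s(0) = 23, the sequence is periodic with period 14.

14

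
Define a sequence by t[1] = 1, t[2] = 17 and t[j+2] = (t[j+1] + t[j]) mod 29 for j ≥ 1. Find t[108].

t[1] = 1, t[2] = 17, t[3] = 18, t[4] = 6, t[5] = 24, t[6] = 1, t[7] = 25, t[8] = 26, t[9] = 22, t[10] = 19, t[11] = 12, t[12] = 2, t[13] = 14, t[14] = 16, t[15] = 1, t[16] = 17.
Since (t[15], t[16]) = (t[1], t[2]) = (1, 17) (two consecutive terms determine the rest), the sequence is periodic with period 14.
So t[108] = t[1 + ((108-1) mod 14)] = t[10] = 19.

19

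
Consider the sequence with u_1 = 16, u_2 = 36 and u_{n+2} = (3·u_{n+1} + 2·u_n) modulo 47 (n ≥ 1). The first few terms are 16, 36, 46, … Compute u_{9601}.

u_1 = 16; u_2 = 36; u_3 = 46; u_4 = 22; u_5 = 17; u_6 = 1; u_7 = 37; u_8 = 19; u_9 = 37; u_{10} = 8; u_{11} = 4; u_{12} = 28; u_{13} = 45; u_{14} = 3; u_{15} = 5; u_{16} = 21; u_{17} = 26; u_{18} = 26; u_{19} = 36; u_{20} = 19; u_{21} = 35; u_{22} = 2; u_{23} = 29; u_{24} = 44; u_{25} = 2; u_{26} = 0; u_{27} = 4; u_{28} = 12; u_{29} = 44; u_{30} = 15; u_{31} = 39; u_{32} = 6; u_{33} = 2; u_{34} = 18; u_{35} = 11; u_{36} = 22; u_{37} = 41; u_{38} = 26; u_{39} = 19; u_{40} = 15; u_{41} = 36; u_{42} = 44; u_{43} = 16; u_{44} = 42; u_{45} = 17; u_{46} = 41; u_{47} = 16; u_{48} = 36.
Since (u_{47}, u_{48}) = (u_1, u_2) = (16, 36) (two consecutive terms determine the rest), the sequence is periodic with period 46.
So u_{9601} = u_{1 + ((9601-1) mod 46)} = u_{33} = 2.

2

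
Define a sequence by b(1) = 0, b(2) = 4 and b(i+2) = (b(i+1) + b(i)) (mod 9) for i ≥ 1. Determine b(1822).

b(1) = 0; b(2) = 4; b(3) = 4; b(4) = 8; b(5) = 3; b(6) = 2; b(7) = 5; b(8) = 7; b(9) = 3; b(10) = 1; b(11) = 4; b(12) = 5; b(13) = 0; b(14) = 5; b(15) = 5; b(16) = 1; b(17) = 6; b(18) = 7; b(19) = 4; b(20) = 2; b(21) = 6; b(22) = 8; b(23) = 5; b(24) = 4; b(25) = 0; b(26) = 4.
The sequence repeats with period 24.
(1822 - 1) mod 24 = 21, so b(1822) = b(22) = 8.

8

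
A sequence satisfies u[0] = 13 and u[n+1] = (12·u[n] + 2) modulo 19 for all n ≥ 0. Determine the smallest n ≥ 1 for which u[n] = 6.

Listing terms: u[0] = 13; u[1] = 6; u[2] = 17; u[3] = 16; u[4] = 4; u[5] = 12; u[6] = 13.
The sequence repeats with period 6.
The value 6 first appears (with n ≥ 1) at u[1].

1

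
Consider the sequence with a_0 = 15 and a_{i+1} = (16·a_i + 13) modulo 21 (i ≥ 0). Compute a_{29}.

We have a_0 = 15, a_1 = 1, a_2 = 8, a_3 = 15.
The sequence repeats with period 3.
(29 - 0) mod 3 = 2, so a_{29} = a_2 = 8.

8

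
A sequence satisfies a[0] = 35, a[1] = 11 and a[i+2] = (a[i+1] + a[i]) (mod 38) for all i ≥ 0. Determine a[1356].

35

Listing terms: a[0] = 35; a[1] = 11; a[2] = 8; a[3] = 19; a[4] = 27; a[5] = 8; a[6] = 35; a[7] = 5; a[8] = 2; a[9] = 7; a[10] = 9; a[11] = 16; a[12] = 25; a[13] = 3; a[14] = 28; a[15] = 31; a[16] = 21; a[17] = 14; a[18] = 35; a[19] = 11.
The sequence repeats with period 18.
(1356 - 0) mod 18 = 6, so a[1356] = a[6] = 35.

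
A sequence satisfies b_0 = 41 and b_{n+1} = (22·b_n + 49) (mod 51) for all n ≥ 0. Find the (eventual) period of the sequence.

48

We have b_0 = 41,  b_1 = 33,  b_2 = 10,  b_3 = 14,  b_4 = 0,  b_5 = 49,  b_6 = 5,  b_7 = 6,  b_8 = 28,  b_9 = 2,  b_{10} = 42,  b_{11} = 4,  b_{12} = 35,  b_{13} = 3,  b_{14} = 13,  b_{15} = 29,  b_{16} = 24,  b_{17} = 16,  b_{18} = 44,  b_{19} = 48,  b_{20} = 34,  b_{21} = 32,  b_{22} = 39,  b_{23} = 40,  b_{24} = 11,  b_{25} = 36,  b_{26} = 25,  b_{27} = 38,  b_{28} = 18,  b_{29} = 37,  b_{30} = 47,  b_{31} = 12,  b_{32} = 7,  b_{33} = 50,  b_{34} = 27,  b_{35} = 31,  b_{36} = 17,  b_{37} = 15,  b_{38} = 22,  b_{39} = 23,  b_{40} = 45,  b_{41} = 19,  b_{42} = 8,  b_{43} = 21,  b_{44} = 1,  b_{45} = 20,  b_{46} = 30,  b_{47} = 46,  b_{48} = 41.
The sequence repeats with period 48.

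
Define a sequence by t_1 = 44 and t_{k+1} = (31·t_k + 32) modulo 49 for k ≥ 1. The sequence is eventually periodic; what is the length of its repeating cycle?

Computing terms: t_1 = 44; t_2 = 24; t_3 = 41; t_4 = 29; t_5 = 0; t_6 = 32; t_7 = 44.
Since t_7 = t_1 = 44, the sequence is periodic with period 6.

6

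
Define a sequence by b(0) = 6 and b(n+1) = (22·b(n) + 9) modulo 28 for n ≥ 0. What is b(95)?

Listing terms: b(0) = 6, b(1) = 1, b(2) = 3, b(3) = 19, b(4) = 7, b(5) = 23, b(6) = 11, b(7) = 27, b(8) = 15, b(9) = 3.
Since b(9) = b(2) = 3, the sequence is eventually periodic: after a pre-period of length 2 it cycles with period 7.
For n ≥ 2, b(n) depends only on (n - 2) mod 7. (95 - 2) mod 7 = 2, so b(95) = b(4) = 7.

7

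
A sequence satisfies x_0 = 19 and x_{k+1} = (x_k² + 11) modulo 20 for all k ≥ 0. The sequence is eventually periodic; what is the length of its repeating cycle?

We have x_0 = 19,  x_1 = 12,  x_2 = 15,  x_3 = 16,  x_4 = 7,  x_5 = 0,  x_6 = 11,  x_7 = 12.
Since x_7 = x_1 = 12, the sequence is eventually periodic: after a pre-period of length 1 it cycles with period 6.

6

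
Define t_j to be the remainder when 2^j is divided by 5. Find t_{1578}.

Computing terms: t_1 = 2,  t_2 = 4,  t_3 = 3,  t_4 = 1,  t_5 = 2.
Since t_5 = t_1 = 2, the sequence is periodic with period 4.
So t_{1578} = t_{1 + ((1578-1) mod 4)} = t_2 = 4.

4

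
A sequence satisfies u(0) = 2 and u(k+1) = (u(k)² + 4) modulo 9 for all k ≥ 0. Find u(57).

We have u(0) = 2,  u(1) = 8,  u(2) = 5,  u(3) = 2.
The sequence repeats with period 3.
So u(57) = u(0 + ((57-0) mod 3)) = u(0) = 2.

2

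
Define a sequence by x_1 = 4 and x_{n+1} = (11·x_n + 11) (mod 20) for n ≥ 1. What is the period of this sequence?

We have x_1 = 4,  x_2 = 15,  x_3 = 16,  x_4 = 7,  x_5 = 8,  x_6 = 19,  x_7 = 0,  x_8 = 11,  x_9 = 12,  x_{10} = 3,  x_{11} = 4.
Since x_{11} = x_1 = 4, the sequence is periodic with period 10.

10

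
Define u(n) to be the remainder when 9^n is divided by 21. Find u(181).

Listing terms: u(1) = 9, u(2) = 18, u(3) = 15, u(4) = 9.
The sequence repeats with period 3.
So u(181) = u(1 + ((181-1) mod 3)) = u(1) = 9.

9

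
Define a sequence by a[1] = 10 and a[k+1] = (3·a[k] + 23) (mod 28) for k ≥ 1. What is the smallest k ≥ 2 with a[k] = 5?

We have a[1] = 10,  a[2] = 25,  a[3] = 14,  a[4] = 9,  a[5] = 22,  a[6] = 5,  a[7] = 10.
Since a[7] = a[1] = 10, the sequence is periodic with period 6.
The value 5 first appears (with k ≥ 2) at a[6].

6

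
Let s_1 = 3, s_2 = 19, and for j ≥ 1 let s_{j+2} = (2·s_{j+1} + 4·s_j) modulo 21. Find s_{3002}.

We have s_1 = 3,  s_2 = 19,  s_3 = 8,  s_4 = 8,  s_5 = 6,  s_6 = 2,  s_7 = 7,  s_8 = 1,  s_9 = 9,  s_{10} = 1,  s_{11} = 17,  s_{12} = 17,  s_{13} = 18,  s_{14} = 20,  s_{15} = 7,  s_{16} = 10,  s_{17} = 6,  s_{18} = 10,  s_{19} = 2,  s_{20} = 2,  s_{21} = 12,  s_{22} = 11,  s_{23} = 7,  s_{24} = 16,  s_{25} = 18,  s_{26} = 16,  s_{27} = 20,  s_{28} = 20,  s_{29} = 15,  s_{30} = 5,  s_{31} = 7,  s_{32} = 13,  s_{33} = 12,  s_{34} = 13,  s_{35} = 11,  s_{36} = 11,  s_{37} = 3,  s_{38} = 8,  s_{39} = 7,  s_{40} = 4,  s_{41} = 15,  s_{42} = 4,  s_{43} = 5,  s_{44} = 5,  s_{45} = 9,  s_{46} = 17,  s_{47} = 7,  s_{48} = 19,  s_{49} = 3,  s_{50} = 19.
The sequence repeats with period 48.
So s_{3002} = s_{1 + ((3002-1) mod 48)} = s_{26} = 16.

16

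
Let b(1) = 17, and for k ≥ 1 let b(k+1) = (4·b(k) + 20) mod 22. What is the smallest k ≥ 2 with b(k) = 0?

b(1) = 17; b(2) = 0; b(3) = 20; b(4) = 12; b(5) = 2; b(6) = 6; b(7) = 0.
Since b(7) = b(2) = 0, the sequence is eventually periodic: after a pre-period of length 1 it cycles with period 5.
The value 0 first appears (with k ≥ 2) at b(2).

2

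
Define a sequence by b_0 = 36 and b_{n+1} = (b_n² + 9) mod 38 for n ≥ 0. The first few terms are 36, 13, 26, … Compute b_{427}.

Listing terms: b_0 = 36; b_1 = 13; b_2 = 26; b_3 = 1; b_4 = 10; b_5 = 33; b_6 = 34; b_7 = 25; b_8 = 26.
Since b_8 = b_2 = 26, the sequence is eventually periodic: after a pre-period of length 2 it cycles with period 6.
For n ≥ 2, b_n depends only on (n - 2) mod 6. (427 - 2) mod 6 = 5, so b_{427} = b_7 = 25.

25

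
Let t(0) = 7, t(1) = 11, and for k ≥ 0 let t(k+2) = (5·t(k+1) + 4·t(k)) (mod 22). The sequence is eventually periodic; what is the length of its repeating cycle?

We have t(0) = 7, t(1) = 11, t(2) = 17, t(3) = 19, t(4) = 9, t(5) = 11, t(6) = 3, t(7) = 15, t(8) = 21, t(9) = 11, t(10) = 7, t(11) = 13, t(12) = 5, t(13) = 11, t(14) = 9, t(15) = 1, t(16) = 19, t(17) = 11, t(18) = 21, t(19) = 17, t(20) = 15, t(21) = 11, t(22) = 5, t(23) = 3, t(24) = 13, t(25) = 11, t(26) = 19, t(27) = 7, t(28) = 1, t(29) = 11, t(30) = 15, t(31) = 9, t(32) = 17, t(33) = 11, t(34) = 13, t(35) = 21, t(36) = 3, t(37) = 11, t(38) = 1, t(39) = 5, t(40) = 7, t(41) = 11.
Since (t(40), t(41)) = (t(0), t(1)) = (7, 11) (two consecutive terms determine the rest), the sequence is periodic with period 40.

40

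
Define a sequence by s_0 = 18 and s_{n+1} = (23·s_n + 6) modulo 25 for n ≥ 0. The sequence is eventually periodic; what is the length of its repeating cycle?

20

We have s_0 = 18,  s_1 = 20,  s_2 = 16,  s_3 = 24,  s_4 = 8,  s_5 = 15,  s_6 = 1,  s_7 = 4,  s_8 = 23,  s_9 = 10,  s_{10} = 11,  s_{11} = 9,  s_{12} = 13,  s_{13} = 5,  s_{14} = 21,  s_{15} = 14,  s_{16} = 3,  s_{17} = 0,  s_{18} = 6,  s_{19} = 19,  s_{20} = 18.
Since s_{20} = s_0 = 18, the sequence is periodic with period 20.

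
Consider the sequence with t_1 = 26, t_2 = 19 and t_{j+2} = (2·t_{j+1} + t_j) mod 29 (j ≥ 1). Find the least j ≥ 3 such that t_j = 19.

We have t_1 = 26; t_2 = 19; t_3 = 6; t_4 = 2; t_5 = 10; t_6 = 22; t_7 = 25; t_8 = 14; t_9 = 24; t_{10} = 4; t_{11} = 3; t_{12} = 10; t_{13} = 23; t_{14} = 27; t_{15} = 19; t_{16} = 7; t_{17} = 4; t_{18} = 15; t_{19} = 5; t_{20} = 25; t_{21} = 26; t_{22} = 19.
Since (t_{21}, t_{22}) = (t_1, t_2) = (26, 19) (two consecutive terms determine the rest), the sequence is periodic with period 20.
The value 19 first appears (with j ≥ 3) at t_{15}.

15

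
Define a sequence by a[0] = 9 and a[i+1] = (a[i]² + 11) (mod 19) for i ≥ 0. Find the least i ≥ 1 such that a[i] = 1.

Computing terms: a[0] = 9; a[1] = 16; a[2] = 1; a[3] = 12; a[4] = 3; a[5] = 1.
Since a[5] = a[2] = 1, the sequence is eventually periodic: after a pre-period of length 2 it cycles with period 3.
The value 1 first appears (with i ≥ 1) at a[2].

2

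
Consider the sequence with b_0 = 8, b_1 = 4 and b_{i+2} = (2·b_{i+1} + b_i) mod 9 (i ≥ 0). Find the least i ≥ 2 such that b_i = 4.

9

Listing terms: b_0 = 8, b_1 = 4, b_2 = 7, b_3 = 0, b_4 = 7, b_5 = 5, b_6 = 8, b_7 = 3, b_8 = 5, b_9 = 4, b_{10} = 4, b_{11} = 3, b_{12} = 1, b_{13} = 5, b_{14} = 2, b_{15} = 0, b_{16} = 2, b_{17} = 4, b_{18} = 1, b_{19} = 6, b_{20} = 4, b_{21} = 5, b_{22} = 5, b_{23} = 6, b_{24} = 8, b_{25} = 4.
Since (b_{24}, b_{25}) = (b_0, b_1) = (8, 4) (two consecutive terms determine the rest), the sequence is periodic with period 24.
The value 4 first appears (with i ≥ 2) at b_9.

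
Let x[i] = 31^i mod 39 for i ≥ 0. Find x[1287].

34

Computing terms: x[0] = 1; x[1] = 31; x[2] = 25; x[3] = 34; x[4] = 1.
The sequence repeats with period 4.
So x[1287] = x[0 + ((1287-0) mod 4)] = x[3] = 34.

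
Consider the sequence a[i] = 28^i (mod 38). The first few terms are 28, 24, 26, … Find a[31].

6

Listing terms: a[1] = 28,  a[2] = 24,  a[3] = 26,  a[4] = 6,  a[5] = 16,  a[6] = 30,  a[7] = 4,  a[8] = 36,  a[9] = 20,  a[10] = 28.
The sequence repeats with period 9.
(31 - 1) mod 9 = 3, so a[31] = a[4] = 6.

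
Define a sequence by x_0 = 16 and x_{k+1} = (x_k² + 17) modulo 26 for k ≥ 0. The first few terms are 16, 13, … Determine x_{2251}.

13

We have x_0 = 16, x_1 = 13, x_2 = 4, x_3 = 7, x_4 = 14, x_5 = 5, x_6 = 16.
The sequence repeats with period 6.
(2251 - 0) mod 6 = 1, so x_{2251} = x_1 = 13.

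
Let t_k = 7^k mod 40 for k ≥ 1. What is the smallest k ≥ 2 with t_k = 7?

5

We have t_1 = 7; t_2 = 9; t_3 = 23; t_4 = 1; t_5 = 7.
Since t_5 = t_1 = 7, the sequence is periodic with period 4.
The value 7 next appears (with k ≥ 2) at t_5.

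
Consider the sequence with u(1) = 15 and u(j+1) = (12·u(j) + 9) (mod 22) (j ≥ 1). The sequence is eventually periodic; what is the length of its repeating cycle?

11

We have u(1) = 15,  u(2) = 13,  u(3) = 11,  u(4) = 9,  u(5) = 7,  u(6) = 5,  u(7) = 3,  u(8) = 1,  u(9) = 21,  u(10) = 19,  u(11) = 17,  u(12) = 15.
The sequence repeats with period 11.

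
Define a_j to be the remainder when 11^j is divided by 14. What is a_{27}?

Computing terms: a_1 = 11; a_2 = 9; a_3 = 1; a_4 = 11.
Since a_4 = a_1 = 11, the sequence is periodic with period 3.
So a_{27} = a_{1 + ((27-1) mod 3)} = a_3 = 1.

1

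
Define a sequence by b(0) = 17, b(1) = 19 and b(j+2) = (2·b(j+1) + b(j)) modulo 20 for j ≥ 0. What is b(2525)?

15

We have b(0) = 17; b(1) = 19; b(2) = 15; b(3) = 9; b(4) = 13; b(5) = 15; b(6) = 3; b(7) = 1; b(8) = 5; b(9) = 11; b(10) = 7; b(11) = 5; b(12) = 17; b(13) = 19.
Since (b(12), b(13)) = (b(0), b(1)) = (17, 19) (two consecutive terms determine the rest), the sequence is periodic with period 12.
(2525 - 0) mod 12 = 5, so b(2525) = b(5) = 15.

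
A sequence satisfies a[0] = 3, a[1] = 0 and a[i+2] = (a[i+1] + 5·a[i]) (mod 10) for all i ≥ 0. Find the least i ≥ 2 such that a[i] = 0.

4

a[0] = 3, a[1] = 0, a[2] = 5, a[3] = 5, a[4] = 0, a[5] = 5.
Since (a[4], a[5]) = (a[1], a[2]) = (0, 5) (two consecutive terms determine the rest), the sequence is eventually periodic: after a pre-period of length 1 it cycles with period 3.
The value 0 next appears (with i ≥ 2) at a[4].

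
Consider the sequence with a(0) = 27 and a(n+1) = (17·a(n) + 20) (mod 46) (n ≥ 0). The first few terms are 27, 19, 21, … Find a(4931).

9

We have a(0) = 27,  a(1) = 19,  a(2) = 21,  a(3) = 9,  a(4) = 35,  a(5) = 17,  a(6) = 33,  a(7) = 29,  a(8) = 7,  a(9) = 1,  a(10) = 37,  a(11) = 5,  a(12) = 13,  a(13) = 11,  a(14) = 23,  a(15) = 43,  a(16) = 15,  a(17) = 45,  a(18) = 3,  a(19) = 25,  a(20) = 31,  a(21) = 41,  a(22) = 27.
The sequence repeats with period 22.
So a(4931) = a(0 + ((4931-0) mod 22)) = a(3) = 9.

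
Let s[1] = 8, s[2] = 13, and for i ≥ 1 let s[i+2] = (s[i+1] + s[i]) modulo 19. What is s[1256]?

1

s[1] = 8; s[2] = 13; s[3] = 2; s[4] = 15; s[5] = 17; s[6] = 13; s[7] = 11; s[8] = 5; s[9] = 16; s[10] = 2; s[11] = 18; s[12] = 1; s[13] = 0; s[14] = 1; s[15] = 1; s[16] = 2; s[17] = 3; s[18] = 5; s[19] = 8; s[20] = 13.
Since (s[19], s[20]) = (s[1], s[2]) = (8, 13) (two consecutive terms determine the rest), the sequence is periodic with period 18.
So s[1256] = s[1 + ((1256-1) mod 18)] = s[14] = 1.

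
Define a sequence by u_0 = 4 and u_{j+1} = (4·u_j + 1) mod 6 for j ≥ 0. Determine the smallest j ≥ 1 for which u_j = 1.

3

Computing terms: u_0 = 4,  u_1 = 5,  u_2 = 3,  u_3 = 1,  u_4 = 5.
Since u_4 = u_1 = 5, the sequence is eventually periodic: after a pre-period of length 1 it cycles with period 3.
The value 1 first appears (with j ≥ 1) at u_3.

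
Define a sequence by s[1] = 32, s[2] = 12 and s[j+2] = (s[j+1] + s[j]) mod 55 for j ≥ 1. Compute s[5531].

43

We have s[1] = 32; s[2] = 12; s[3] = 44; s[4] = 1; s[5] = 45; s[6] = 46; s[7] = 36; s[8] = 27; s[9] = 8; s[10] = 35; s[11] = 43; s[12] = 23; s[13] = 11; s[14] = 34; s[15] = 45; s[16] = 24; s[17] = 14; s[18] = 38; s[19] = 52; s[20] = 35; s[21] = 32; s[22] = 12.
The sequence repeats with period 20.
(5531 - 1) mod 20 = 10, so s[5531] = s[11] = 43.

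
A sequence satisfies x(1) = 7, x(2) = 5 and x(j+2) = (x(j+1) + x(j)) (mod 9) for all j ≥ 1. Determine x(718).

We have x(1) = 7,  x(2) = 5,  x(3) = 3,  x(4) = 8,  x(5) = 2,  x(6) = 1,  x(7) = 3,  x(8) = 4,  x(9) = 7,  x(10) = 2,  x(11) = 0,  x(12) = 2,  x(13) = 2,  x(14) = 4,  x(15) = 6,  x(16) = 1,  x(17) = 7,  x(18) = 8,  x(19) = 6,  x(20) = 5,  x(21) = 2,  x(22) = 7,  x(23) = 0,  x(24) = 7,  x(25) = 7,  x(26) = 5.
The sequence repeats with period 24.
So x(718) = x(1 + ((718-1) mod 24)) = x(22) = 7.

7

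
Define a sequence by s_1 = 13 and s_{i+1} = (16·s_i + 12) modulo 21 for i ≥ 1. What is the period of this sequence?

We have s_1 = 13,  s_2 = 10,  s_3 = 4,  s_4 = 13.
Since s_4 = s_1 = 13, the sequence is periodic with period 3.

3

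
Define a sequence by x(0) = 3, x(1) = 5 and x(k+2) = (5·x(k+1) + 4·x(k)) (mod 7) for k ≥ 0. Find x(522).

3

We have x(0) = 3,  x(1) = 5,  x(2) = 2,  x(3) = 2,  x(4) = 4,  x(5) = 0,  x(6) = 2,  x(7) = 3,  x(8) = 2,  x(9) = 1,  x(10) = 6,  x(11) = 6,  x(12) = 5,  x(13) = 0,  x(14) = 6,  x(15) = 2,  x(16) = 6,  x(17) = 3,  x(18) = 4,  x(19) = 4,  x(20) = 1,  x(21) = 0,  x(22) = 4,  x(23) = 6,  x(24) = 4,  x(25) = 2,  x(26) = 5,  x(27) = 5,  x(28) = 3,  x(29) = 0,  x(30) = 5,  x(31) = 4,  x(32) = 5,  x(33) = 6,  x(34) = 1,  x(35) = 1,  x(36) = 2,  x(37) = 0,  x(38) = 1,  x(39) = 5,  x(40) = 1,  x(41) = 4,  x(42) = 3,  x(43) = 3,  x(44) = 6,  x(45) = 0,  x(46) = 3,  x(47) = 1,  x(48) = 3,  x(49) = 5.
Since (x(48), x(49)) = (x(0), x(1)) = (3, 5) (two consecutive terms determine the rest), the sequence is periodic with period 48.
(522 - 0) mod 48 = 42, so x(522) = x(42) = 3.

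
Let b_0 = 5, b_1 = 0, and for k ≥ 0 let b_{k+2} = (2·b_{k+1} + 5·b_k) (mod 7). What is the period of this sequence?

Computing terms: b_0 = 5,  b_1 = 0,  b_2 = 4,  b_3 = 1,  b_4 = 1,  b_5 = 0,  b_6 = 5,  b_7 = 3,  b_8 = 3,  b_9 = 0,  b_{10} = 1,  b_{11} = 2,  b_{12} = 2,  b_{13} = 0,  b_{14} = 3,  b_{15} = 6,  b_{16} = 6,  b_{17} = 0,  b_{18} = 2,  b_{19} = 4,  b_{20} = 4,  b_{21} = 0,  b_{22} = 6,  b_{23} = 5,  b_{24} = 5,  b_{25} = 0.
Since (b_{24}, b_{25}) = (b_0, b_1) = (5, 0) (two consecutive terms determine the rest), the sequence is periodic with period 24.

24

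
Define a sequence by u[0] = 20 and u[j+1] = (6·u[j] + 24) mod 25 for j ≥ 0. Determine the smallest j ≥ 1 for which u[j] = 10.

10

Listing terms: u[0] = 20, u[1] = 19, u[2] = 13, u[3] = 2, u[4] = 11, u[5] = 15, u[6] = 14, u[7] = 8, u[8] = 22, u[9] = 6, u[10] = 10, u[11] = 9, u[12] = 3, u[13] = 17, u[14] = 1, u[15] = 5, u[16] = 4, u[17] = 23, u[18] = 12, u[19] = 21, u[20] = 0, u[21] = 24, u[22] = 18, u[23] = 7, u[24] = 16, u[25] = 20.
The sequence repeats with period 25.
The value 10 first appears (with j ≥ 1) at u[10].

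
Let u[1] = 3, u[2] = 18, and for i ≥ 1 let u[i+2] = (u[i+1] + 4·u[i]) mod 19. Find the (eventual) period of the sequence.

18

Computing terms: u[1] = 3,  u[2] = 18,  u[3] = 11,  u[4] = 7,  u[5] = 13,  u[6] = 3,  u[7] = 17,  u[8] = 10,  u[9] = 2,  u[10] = 4,  u[11] = 12,  u[12] = 9,  u[13] = 0,  u[14] = 17,  u[15] = 17,  u[16] = 9,  u[17] = 1,  u[18] = 18,  u[19] = 3,  u[20] = 18.
The sequence repeats with period 18.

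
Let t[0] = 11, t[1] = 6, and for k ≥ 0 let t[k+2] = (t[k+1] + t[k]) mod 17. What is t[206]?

3

We have t[0] = 11,  t[1] = 6,  t[2] = 0,  t[3] = 6,  t[4] = 6,  t[5] = 12,  t[6] = 1,  t[7] = 13,  t[8] = 14,  t[9] = 10,  t[10] = 7,  t[11] = 0,  t[12] = 7,  t[13] = 7,  t[14] = 14,  t[15] = 4,  t[16] = 1,  t[17] = 5,  t[18] = 6,  t[19] = 11,  t[20] = 0,  t[21] = 11,  t[22] = 11,  t[23] = 5,  t[24] = 16,  t[25] = 4,  t[26] = 3,  t[27] = 7,  t[28] = 10,  t[29] = 0,  t[30] = 10,  t[31] = 10,  t[32] = 3,  t[33] = 13,  t[34] = 16,  t[35] = 12,  t[36] = 11,  t[37] = 6.
The sequence repeats with period 36.
(206 - 0) mod 36 = 26, so t[206] = t[26] = 3.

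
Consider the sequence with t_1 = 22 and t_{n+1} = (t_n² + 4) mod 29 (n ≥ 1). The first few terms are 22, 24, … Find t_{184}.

t_1 = 22, t_2 = 24, t_3 = 0, t_4 = 4, t_5 = 20, t_6 = 27, t_7 = 8, t_8 = 10, t_9 = 17, t_{10} = 3, t_{11} = 13, t_{12} = 28, t_{13} = 5, t_{14} = 0.
Since t_{14} = t_3 = 0, the sequence is eventually periodic: after a pre-period of length 2 it cycles with period 11.
For n ≥ 3, t_n depends only on (n - 3) mod 11. (184 - 3) mod 11 = 5, so t_{184} = t_8 = 10.

10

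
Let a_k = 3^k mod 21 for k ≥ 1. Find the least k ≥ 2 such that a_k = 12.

Listing terms: a_1 = 3; a_2 = 9; a_3 = 6; a_4 = 18; a_5 = 12; a_6 = 15; a_7 = 3.
Since a_7 = a_1 = 3, the sequence is periodic with period 6.
The value 12 first appears (with k ≥ 2) at a_5.

5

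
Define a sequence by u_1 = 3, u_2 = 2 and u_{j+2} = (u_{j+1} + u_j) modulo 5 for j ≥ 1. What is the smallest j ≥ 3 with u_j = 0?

u_1 = 3,  u_2 = 2,  u_3 = 0,  u_4 = 2,  u_5 = 2,  u_6 = 4,  u_7 = 1,  u_8 = 0,  u_9 = 1,  u_{10} = 1,  u_{11} = 2,  u_{12} = 3,  u_{13} = 0,  u_{14} = 3,  u_{15} = 3,  u_{16} = 1,  u_{17} = 4,  u_{18} = 0,  u_{19} = 4,  u_{20} = 4,  u_{21} = 3,  u_{22} = 2.
The sequence repeats with period 20.
The value 0 first appears (with j ≥ 3) at u_3.

3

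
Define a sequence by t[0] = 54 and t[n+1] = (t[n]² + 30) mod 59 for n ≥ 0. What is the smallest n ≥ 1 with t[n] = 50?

7

We have t[0] = 54; t[1] = 55; t[2] = 46; t[3] = 22; t[4] = 42; t[5] = 24; t[6] = 16; t[7] = 50; t[8] = 52; t[9] = 20; t[10] = 17; t[11] = 24.
Since t[11] = t[5] = 24, the sequence is eventually periodic: after a pre-period of length 5 it cycles with period 6.
The value 50 first appears (with n ≥ 1) at t[7].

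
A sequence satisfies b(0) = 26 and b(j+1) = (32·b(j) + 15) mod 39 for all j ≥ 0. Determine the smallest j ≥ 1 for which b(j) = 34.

Computing terms: b(0) = 26; b(1) = 28; b(2) = 14; b(3) = 34; b(4) = 11; b(5) = 16; b(6) = 20; b(7) = 31; b(8) = 32; b(9) = 25; b(10) = 35; b(11) = 4; b(12) = 26.
Since b(12) = b(0) = 26, the sequence is periodic with period 12.
The value 34 first appears (with j ≥ 1) at b(3).

3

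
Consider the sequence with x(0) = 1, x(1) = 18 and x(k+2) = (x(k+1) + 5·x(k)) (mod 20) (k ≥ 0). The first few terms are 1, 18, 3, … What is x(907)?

18

We have x(0) = 1; x(1) = 18; x(2) = 3; x(3) = 13; x(4) = 8; x(5) = 13; x(6) = 13; x(7) = 18; x(8) = 3.
Since (x(7), x(8)) = (x(1), x(2)) = (18, 3) (two consecutive terms determine the rest), the sequence is eventually periodic: after a pre-period of length 1 it cycles with period 6.
For k ≥ 1, x(k) depends only on (k - 1) mod 6. (907 - 1) mod 6 = 0, so x(907) = x(1) = 18.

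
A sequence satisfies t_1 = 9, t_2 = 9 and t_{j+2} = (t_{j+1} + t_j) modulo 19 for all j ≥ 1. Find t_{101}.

3

Listing terms: t_1 = 9, t_2 = 9, t_3 = 18, t_4 = 8, t_5 = 7, t_6 = 15, t_7 = 3, t_8 = 18, t_9 = 2, t_{10} = 1, t_{11} = 3, t_{12} = 4, t_{13} = 7, t_{14} = 11, t_{15} = 18, t_{16} = 10, t_{17} = 9, t_{18} = 0, t_{19} = 9, t_{20} = 9.
Since (t_{19}, t_{20}) = (t_1, t_2) = (9, 9) (two consecutive terms determine the rest), the sequence is periodic with period 18.
So t_{101} = t_{1 + ((101-1) mod 18)} = t_{11} = 3.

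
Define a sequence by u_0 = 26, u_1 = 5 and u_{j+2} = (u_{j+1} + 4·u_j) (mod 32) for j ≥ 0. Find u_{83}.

1

Computing terms: u_0 = 26, u_1 = 5, u_2 = 13, u_3 = 1, u_4 = 21, u_5 = 25, u_6 = 13, u_7 = 17, u_8 = 5, u_9 = 9, u_{10} = 29, u_{11} = 1, u_{12} = 21.
Since (u_{11}, u_{12}) = (u_3, u_4) = (1, 21) (two consecutive terms determine the rest), the sequence is eventually periodic: after a pre-period of length 3 it cycles with period 8.
For j ≥ 3, u_j depends only on (j - 3) mod 8. (83 - 3) mod 8 = 0, so u_{83} = u_3 = 1.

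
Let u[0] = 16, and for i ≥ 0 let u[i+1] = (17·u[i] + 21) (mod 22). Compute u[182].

8

We have u[0] = 16, u[1] = 7, u[2] = 8, u[3] = 3, u[4] = 6, u[5] = 13, u[6] = 0, u[7] = 21, u[8] = 4, u[9] = 1, u[10] = 16.
Since u[10] = u[0] = 16, the sequence is periodic with period 10.
(182 - 0) mod 10 = 2, so u[182] = u[2] = 8.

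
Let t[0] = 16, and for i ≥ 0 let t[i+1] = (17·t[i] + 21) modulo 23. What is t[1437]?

10

Computing terms: t[0] = 16; t[1] = 17; t[2] = 11; t[3] = 1; t[4] = 15; t[5] = 0; t[6] = 21; t[7] = 10; t[8] = 7; t[9] = 2; t[10] = 9; t[11] = 13; t[12] = 12; t[13] = 18; t[14] = 5; t[15] = 14; t[16] = 6; t[17] = 8; t[18] = 19; t[19] = 22; t[20] = 4; t[21] = 20; t[22] = 16.
Since t[22] = t[0] = 16, the sequence is periodic with period 22.
So t[1437] = t[0 + ((1437-0) mod 22)] = t[7] = 10.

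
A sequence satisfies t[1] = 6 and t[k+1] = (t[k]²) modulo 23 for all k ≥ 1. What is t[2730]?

12

We have t[1] = 6, t[2] = 13, t[3] = 8, t[4] = 18, t[5] = 2, t[6] = 4, t[7] = 16, t[8] = 3, t[9] = 9, t[10] = 12, t[11] = 6.
Since t[11] = t[1] = 6, the sequence is periodic with period 10.
(2730 - 1) mod 10 = 9, so t[2730] = t[10] = 12.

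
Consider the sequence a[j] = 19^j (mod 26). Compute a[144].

1

a[1] = 19; a[2] = 23; a[3] = 21; a[4] = 9; a[5] = 15; a[6] = 25; a[7] = 7; a[8] = 3; a[9] = 5; a[10] = 17; a[11] = 11; a[12] = 1; a[13] = 19.
The sequence repeats with period 12.
(144 - 1) mod 12 = 11, so a[144] = a[12] = 1.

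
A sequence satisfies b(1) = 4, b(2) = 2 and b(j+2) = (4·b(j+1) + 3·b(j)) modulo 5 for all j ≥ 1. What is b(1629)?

0

Computing terms: b(1) = 4; b(2) = 2; b(3) = 0; b(4) = 1; b(5) = 4; b(6) = 4; b(7) = 3; b(8) = 4; b(9) = 0; b(10) = 2; b(11) = 3; b(12) = 3; b(13) = 1; b(14) = 3; b(15) = 0; b(16) = 4; b(17) = 1; b(18) = 1; b(19) = 2; b(20) = 1; b(21) = 0; b(22) = 3; b(23) = 2; b(24) = 2; b(25) = 4; b(26) = 2.
The sequence repeats with period 24.
(1629 - 1) mod 24 = 20, so b(1629) = b(21) = 0.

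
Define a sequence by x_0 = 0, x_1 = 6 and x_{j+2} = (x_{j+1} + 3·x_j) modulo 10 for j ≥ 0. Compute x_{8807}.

2

We have x_0 = 0; x_1 = 6; x_2 = 6; x_3 = 4; x_4 = 2; x_5 = 4; x_6 = 0; x_7 = 2; x_8 = 2; x_9 = 8; x_{10} = 4; x_{11} = 8; x_{12} = 0; x_{13} = 4; x_{14} = 4; x_{15} = 6; x_{16} = 8; x_{17} = 6; x_{18} = 0; x_{19} = 8; x_{20} = 8; x_{21} = 2; x_{22} = 6; x_{23} = 2; x_{24} = 0; x_{25} = 6.
The sequence repeats with period 24.
(8807 - 0) mod 24 = 23, so x_{8807} = x_{23} = 2.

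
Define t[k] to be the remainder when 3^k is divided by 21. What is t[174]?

15

Computing terms: t[1] = 3, t[2] = 9, t[3] = 6, t[4] = 18, t[5] = 12, t[6] = 15, t[7] = 3.
Since t[7] = t[1] = 3, the sequence is periodic with period 6.
So t[174] = t[1 + ((174-1) mod 6)] = t[6] = 15.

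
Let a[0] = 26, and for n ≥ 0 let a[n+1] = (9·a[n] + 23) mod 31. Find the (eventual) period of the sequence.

15

We have a[0] = 26; a[1] = 9; a[2] = 11; a[3] = 29; a[4] = 5; a[5] = 6; a[6] = 15; a[7] = 3; a[8] = 19; a[9] = 8; a[10] = 2; a[11] = 10; a[12] = 20; a[13] = 17; a[14] = 21; a[15] = 26.
The sequence repeats with period 15.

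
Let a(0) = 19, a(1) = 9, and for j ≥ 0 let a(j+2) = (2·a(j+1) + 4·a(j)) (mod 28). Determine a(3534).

Computing terms: a(0) = 19; a(1) = 9; a(2) = 10; a(3) = 0; a(4) = 12; a(5) = 24; a(6) = 12; a(7) = 8; a(8) = 8; a(9) = 20; a(10) = 16; a(11) = 0; a(12) = 8; a(13) = 16; a(14) = 8; a(15) = 24; a(16) = 24; a(17) = 4; a(18) = 20; a(19) = 0; a(20) = 24; a(21) = 20; a(22) = 24; a(23) = 16; a(24) = 16; a(25) = 12; a(26) = 4; a(27) = 0; a(28) = 16; a(29) = 4; a(30) = 16; a(31) = 20; a(32) = 20; a(33) = 8; a(34) = 12; a(35) = 0; a(36) = 20; a(37) = 12; a(38) = 20; a(39) = 4; a(40) = 4; a(41) = 24; a(42) = 8; a(43) = 0; a(44) = 4; a(45) = 8; a(46) = 4; a(47) = 12; a(48) = 12; a(49) = 16; a(50) = 24; a(51) = 0; a(52) = 12.
Since (a(51), a(52)) = (a(3), a(4)) = (0, 12) (two consecutive terms determine the rest), the sequence is eventually periodic: after a pre-period of length 3 it cycles with period 48.
For j ≥ 3, a(j) depends only on (j - 3) mod 48. (3534 - 3) mod 48 = 27, so a(3534) = a(30) = 16.

16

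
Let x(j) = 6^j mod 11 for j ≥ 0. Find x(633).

7

We have x(0) = 1; x(1) = 6; x(2) = 3; x(3) = 7; x(4) = 9; x(5) = 10; x(6) = 5; x(7) = 8; x(8) = 4; x(9) = 2; x(10) = 1.
The sequence repeats with period 10.
So x(633) = x(0 + ((633-0) mod 10)) = x(3) = 7.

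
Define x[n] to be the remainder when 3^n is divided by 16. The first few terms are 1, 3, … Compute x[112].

1

x[0] = 1, x[1] = 3, x[2] = 9, x[3] = 11, x[4] = 1.
The sequence repeats with period 4.
So x[112] = x[0 + ((112-0) mod 4)] = x[0] = 1.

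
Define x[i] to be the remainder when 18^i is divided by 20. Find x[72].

16

Listing terms: x[1] = 18,  x[2] = 4,  x[3] = 12,  x[4] = 16,  x[5] = 8,  x[6] = 4.
Since x[6] = x[2] = 4, the sequence is eventually periodic: after a pre-period of length 1 it cycles with period 4.
For i ≥ 2, x[i] depends only on (i - 2) mod 4. (72 - 2) mod 4 = 2, so x[72] = x[4] = 16.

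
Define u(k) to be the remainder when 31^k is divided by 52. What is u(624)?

1

u(0) = 1; u(1) = 31; u(2) = 25; u(3) = 47; u(4) = 1.
The sequence repeats with period 4.
So u(624) = u(0 + ((624-0) mod 4)) = u(0) = 1.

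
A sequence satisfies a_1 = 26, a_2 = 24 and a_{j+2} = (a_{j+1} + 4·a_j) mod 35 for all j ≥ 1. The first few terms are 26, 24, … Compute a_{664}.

a_1 = 26; a_2 = 24; a_3 = 23; a_4 = 14; a_5 = 1; a_6 = 22; a_7 = 26; a_8 = 9; a_9 = 8; a_{10} = 9; a_{11} = 6; a_{12} = 7; a_{13} = 31; a_{14} = 24; a_{15} = 8; a_{16} = 34; a_{17} = 31; a_{18} = 27; a_{19} = 11; a_{20} = 14; a_{21} = 23; a_{22} = 9; a_{23} = 31; a_{24} = 32; a_{25} = 16; a_{26} = 4; a_{27} = 33; a_{28} = 14; a_{29} = 6; a_{30} = 27; a_{31} = 16; a_{32} = 19; a_{33} = 13; a_{34} = 19; a_{35} = 1; a_{36} = 7; a_{37} = 11; a_{38} = 4; a_{39} = 13; a_{40} = 29; a_{41} = 11; a_{42} = 22; a_{43} = 31; a_{44} = 14; a_{45} = 33; a_{46} = 19; a_{47} = 11; a_{48} = 17; a_{49} = 26; a_{50} = 24.
Since (a_{49}, a_{50}) = (a_1, a_2) = (26, 24) (two consecutive terms determine the rest), the sequence is periodic with period 48.
So a_{664} = a_{1 + ((664-1) mod 48)} = a_{40} = 29.

29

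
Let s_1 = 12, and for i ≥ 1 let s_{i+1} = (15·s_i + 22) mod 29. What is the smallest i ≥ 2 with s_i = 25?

We have s_1 = 12; s_2 = 28; s_3 = 7; s_4 = 11; s_5 = 13; s_6 = 14; s_7 = 0; s_8 = 22; s_9 = 4; s_{10} = 24; s_{11} = 5; s_{12} = 10; s_{13} = 27; s_{14} = 21; s_{15} = 18; s_{16} = 2; s_{17} = 23; s_{18} = 19; s_{19} = 17; s_{20} = 16; s_{21} = 1; s_{22} = 8; s_{23} = 26; s_{24} = 6; s_{25} = 25; s_{26} = 20; s_{27} = 3; s_{28} = 9; s_{29} = 12.
The sequence repeats with period 28.
The value 25 first appears (with i ≥ 2) at s_{25}.

25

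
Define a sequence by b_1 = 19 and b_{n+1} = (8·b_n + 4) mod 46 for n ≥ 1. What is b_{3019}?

32

Computing terms: b_1 = 19; b_2 = 18; b_3 = 10; b_4 = 38; b_5 = 32; b_6 = 30; b_7 = 14; b_8 = 24; b_9 = 12; b_{10} = 8; b_{11} = 22; b_{12} = 42; b_{13} = 18.
Since b_{13} = b_2 = 18, the sequence is eventually periodic: after a pre-period of length 1 it cycles with period 11.
For n ≥ 2, b_n depends only on (n - 2) mod 11. (3019 - 2) mod 11 = 3, so b_{3019} = b_5 = 32.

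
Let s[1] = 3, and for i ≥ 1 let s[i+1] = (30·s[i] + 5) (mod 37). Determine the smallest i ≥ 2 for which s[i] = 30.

Listing terms: s[1] = 3, s[2] = 21, s[3] = 6, s[4] = 0, s[5] = 5, s[6] = 7, s[7] = 30, s[8] = 17, s[9] = 34, s[10] = 26, s[11] = 8, s[12] = 23, s[13] = 29, s[14] = 24, s[15] = 22, s[16] = 36, s[17] = 12, s[18] = 32, s[19] = 3.
The sequence repeats with period 18.
The value 30 first appears (with i ≥ 2) at s[7].

7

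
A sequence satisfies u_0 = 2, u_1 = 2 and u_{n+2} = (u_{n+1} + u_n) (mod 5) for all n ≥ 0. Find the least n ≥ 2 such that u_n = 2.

We have u_0 = 2, u_1 = 2, u_2 = 4, u_3 = 1, u_4 = 0, u_5 = 1, u_6 = 1, u_7 = 2, u_8 = 3, u_9 = 0, u_{10} = 3, u_{11} = 3, u_{12} = 1, u_{13} = 4, u_{14} = 0, u_{15} = 4, u_{16} = 4, u_{17} = 3, u_{18} = 2, u_{19} = 0, u_{20} = 2, u_{21} = 2.
Since (u_{20}, u_{21}) = (u_0, u_1) = (2, 2) (two consecutive terms determine the rest), the sequence is periodic with period 20.
The value 2 first appears (with n ≥ 2) at u_7.

7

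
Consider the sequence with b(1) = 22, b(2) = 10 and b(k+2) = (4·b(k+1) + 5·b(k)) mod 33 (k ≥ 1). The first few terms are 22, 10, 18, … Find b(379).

Listing terms: b(1) = 22,  b(2) = 10,  b(3) = 18,  b(4) = 23,  b(5) = 17,  b(6) = 18,  b(7) = 25,  b(8) = 25,  b(9) = 27,  b(10) = 2,  b(11) = 11,  b(12) = 21,  b(13) = 7,  b(14) = 1,  b(15) = 6,  b(16) = 29,  b(17) = 14,  b(18) = 3,  b(19) = 16,  b(20) = 13,  b(21) = 0,  b(22) = 32,  b(23) = 29,  b(24) = 12,  b(25) = 28,  b(26) = 7,  b(27) = 3,  b(28) = 14,  b(29) = 5,  b(30) = 24,  b(31) = 22,  b(32) = 10.
Since (b(31), b(32)) = (b(1), b(2)) = (22, 10) (two consecutive terms determine the rest), the sequence is periodic with period 30.
So b(379) = b(1 + ((379-1) mod 30)) = b(19) = 16.

16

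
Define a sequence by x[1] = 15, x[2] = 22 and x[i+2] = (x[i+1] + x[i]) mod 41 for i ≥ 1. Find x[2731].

Computing terms: x[1] = 15, x[2] = 22, x[3] = 37, x[4] = 18, x[5] = 14, x[6] = 32, x[7] = 5, x[8] = 37, x[9] = 1, x[10] = 38, x[11] = 39, x[12] = 36, x[13] = 34, x[14] = 29, x[15] = 22, x[16] = 10, x[17] = 32, x[18] = 1, x[19] = 33, x[20] = 34, x[21] = 26, x[22] = 19, x[23] = 4, x[24] = 23, x[25] = 27, x[26] = 9, x[27] = 36, x[28] = 4, x[29] = 40, x[30] = 3, x[31] = 2, x[32] = 5, x[33] = 7, x[34] = 12, x[35] = 19, x[36] = 31, x[37] = 9, x[38] = 40, x[39] = 8, x[40] = 7, x[41] = 15, x[42] = 22.
The sequence repeats with period 40.
(2731 - 1) mod 40 = 10, so x[2731] = x[11] = 39.

39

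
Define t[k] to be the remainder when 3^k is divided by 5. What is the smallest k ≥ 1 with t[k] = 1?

Listing terms: t[0] = 1,  t[1] = 3,  t[2] = 4,  t[3] = 2,  t[4] = 1.
Since t[4] = t[0] = 1, the sequence is periodic with period 4.
The value 1 next appears (with k ≥ 1) at t[4].

4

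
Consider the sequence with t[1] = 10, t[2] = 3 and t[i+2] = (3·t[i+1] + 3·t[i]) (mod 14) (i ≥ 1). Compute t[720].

t[1] = 10,  t[2] = 3,  t[3] = 11,  t[4] = 0,  t[5] = 5,  t[6] = 1,  t[7] = 4,  t[8] = 1,  t[9] = 1,  t[10] = 6,  t[11] = 7,  t[12] = 11,  t[13] = 12,  t[14] = 13,  t[15] = 5,  t[16] = 12,  t[17] = 9,  t[18] = 7,  t[19] = 6,  t[20] = 11,  t[21] = 9,  t[22] = 4,  t[23] = 11,  t[24] = 3,  t[25] = 0,  t[26] = 9,  t[27] = 13,  t[28] = 10,  t[29] = 13,  t[30] = 13,  t[31] = 8,  t[32] = 7,  t[33] = 3,  t[34] = 2,  t[35] = 1,  t[36] = 9,  t[37] = 2,  t[38] = 5,  t[39] = 7,  t[40] = 8,  t[41] = 3,  t[42] = 5,  t[43] = 10,  t[44] = 3.
The sequence repeats with period 42.
(720 - 1) mod 42 = 5, so t[720] = t[6] = 1.

1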